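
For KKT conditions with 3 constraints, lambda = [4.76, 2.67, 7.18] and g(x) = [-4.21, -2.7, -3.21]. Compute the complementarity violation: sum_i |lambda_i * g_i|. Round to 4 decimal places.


KKT complementary slackness check:
lambda_1 * g_1 = 4.76 * -4.21 = -20.0396
lambda_2 * g_2 = 2.67 * -2.7 = -7.209
lambda_3 * g_3 = 7.18 * -3.21 = -23.0478
Total violation = 20.0396 + 7.209 + 23.0478 = 50.2964


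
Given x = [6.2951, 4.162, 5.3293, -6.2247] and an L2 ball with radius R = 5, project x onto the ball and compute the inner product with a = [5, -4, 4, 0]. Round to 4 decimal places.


Step 1: Compute ||x|| (intermediates to 6 decimals).
||x|| = sqrt(6.2951^2 + 4.162^2 + 5.3293^2 + (-6.2247)^2) = 11.139967
Step 2: Project.
Since ||x|| > R, scale = R/||x|| = 5/11.139967 = 0.448834, proj(x) = scale * x
proj(x) = [2.825455, 1.868047, 2.391971, -2.793857]
Step 3: Dot product.
a^T * proj(x) = 5*2.825455 - 4*1.868047 + 4*2.391971 + 0*(-2.793857) = 16.223


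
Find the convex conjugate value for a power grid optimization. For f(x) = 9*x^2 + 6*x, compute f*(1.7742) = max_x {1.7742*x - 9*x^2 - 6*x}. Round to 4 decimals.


f*(y) = sup_x {y*x - a*x^2 - b*x} = sup_x {(y-b)*x - a*x^2}
FOC: (y - b) - 2a*x = 0 => x* = (y - b)/(2a)
x* = (1.7742 - 6)/(2*9) = -0.2348
f*(1.7742) = (y-b)^2/(4a) = (1.7742 - 6)^2/(4*9)
= 17.8574/36 = 0.496


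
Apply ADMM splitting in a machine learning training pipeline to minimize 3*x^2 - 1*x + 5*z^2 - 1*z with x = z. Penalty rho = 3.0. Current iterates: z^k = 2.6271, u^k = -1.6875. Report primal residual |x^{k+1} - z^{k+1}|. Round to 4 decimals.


ADMM iteration with rho = 3.0, z^k = 2.6271, u^k = -1.6875
Step 1: x-update.
Minimize 3*x^2 - 1*x + (3.0/2)*(x - 2.6271 - 1.6875)^2
FOC: (2*3 + 3.0)*x = 1 + 3.0*(2.6271 + 1.6875)
x^{k+1} = 1.5493
Step 2: z-update.
Minimize 5*z^2 - 1*z + (3.0/2)*(1.5493 - z - 1.6875)^2
FOC: (2*5 + 3.0)*z = 1 + 3.0*(1.5493 - 1.6875)
z^{k+1} = 0.045
Step 3: u-update.
u^{k+1} = -1.6875 + 1.5493 - 0.045 = -0.1832
Step 4: Primal residual = |1.5493 - 0.045| = 1.5043


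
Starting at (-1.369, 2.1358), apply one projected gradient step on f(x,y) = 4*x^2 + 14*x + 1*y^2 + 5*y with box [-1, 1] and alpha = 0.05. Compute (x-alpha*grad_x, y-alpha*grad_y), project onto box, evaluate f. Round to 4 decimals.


Step 1: Compute gradient at (-1.369, 2.1358).
grad_x = 2*4*-1.369 + 14 = 3.048
grad_y = 2*1*2.1358 + 5 = 9.2716
Step 2: Gradient step.
x_raw = -1.369 - 0.05*3.048 = -1.5214
y_raw = 2.1358 - 0.05*9.2716 = 1.6722
Step 3: Project onto [-1, 1].
x_proj = clip(-1.5214) = -1.0
y_proj = clip(1.6722) = 1.0
Step 4: Evaluate f.
f(-1.0, 1.0) = -4.0


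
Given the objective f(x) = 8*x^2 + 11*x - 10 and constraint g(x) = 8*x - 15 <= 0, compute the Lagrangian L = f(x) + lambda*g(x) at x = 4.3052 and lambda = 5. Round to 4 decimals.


Step 1: Evaluate f(x).
f(4.3052) = 8*4.3052^2 + 11*4.3052 - 10 = 185.6352
Step 2: Evaluate g(x).
g(4.3052) = 8*4.3052 - 15 = 19.4416
Step 3: Compute Lagrangian.
L = 185.6352 + 5*19.4416 = 282.8432


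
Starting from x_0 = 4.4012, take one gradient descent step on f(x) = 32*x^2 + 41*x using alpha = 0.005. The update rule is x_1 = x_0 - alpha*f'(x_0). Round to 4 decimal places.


We compute the gradient at x_0 and apply the update.
f'(x) = 64*x + 41
f'(4.4012) = 64*4.4012 + 41 = 322.6768
x_1 = 4.4012 - 0.005*322.6768 = 2.7878


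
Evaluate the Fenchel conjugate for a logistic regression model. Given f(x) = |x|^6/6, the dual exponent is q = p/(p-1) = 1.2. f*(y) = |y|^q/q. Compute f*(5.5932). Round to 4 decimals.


The conjugate exponent q satisfies 1/p + 1/q = 1.
p = 6, so q = 6/(6 - 1) = 1.2
|y|^q = 5.5932^1.2 = 7.8921
f*(5.5932) = 7.8921 / 1.2 = 6.5767


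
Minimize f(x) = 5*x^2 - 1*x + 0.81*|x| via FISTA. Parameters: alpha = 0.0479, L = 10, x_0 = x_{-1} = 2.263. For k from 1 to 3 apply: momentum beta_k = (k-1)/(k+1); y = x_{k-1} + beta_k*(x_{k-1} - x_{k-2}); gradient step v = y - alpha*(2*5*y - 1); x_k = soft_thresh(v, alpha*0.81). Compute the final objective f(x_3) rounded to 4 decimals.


FISTA on f(x) = 5*x^2 - 1*x + 0.81*|x|
L = 10, alpha = 0.0479
Iteration 1: beta = 0.0, y = 2.263 + 0.0*(2.263 - 2.263) = 2.263
  grad(y) = 21.63, v = y - alpha*grad = 1.2269
  prox(v) = soft_thresh(1.2269, 0.0388) = 1.1881
Iteration 2: beta = 0.3333, y = 1.1881 + 0.3333*(1.1881 - 2.263) = 0.8298
  grad(y) = 7.2983, v = y - alpha*grad = 0.4802
  prox(v) = soft_thresh(0.4802, 0.0388) = 0.4414
Iteration 3: beta = 0.5, y = 0.4414 + 0.5*(0.4414 - 1.1881) = 0.0681
  grad(y) = -0.319, v = y - alpha*grad = 0.0834
  prox(v) = soft_thresh(0.0834, 0.0388) = 0.0446
f(x_3) = 5*0.0446^2 - 1*0.0446 + 0.81*|0.0446| = 0.0015


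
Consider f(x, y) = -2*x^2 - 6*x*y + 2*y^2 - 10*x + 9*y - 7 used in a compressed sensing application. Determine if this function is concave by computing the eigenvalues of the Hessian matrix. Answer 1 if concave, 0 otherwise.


The Hessian of f(x,y) = -2*x^2 - 6*x*y + 2*y^2 - 10*x + 9*y - 7 is:
H = [[-4, -6], [-6, 4]]
Trace = -4 + 4 = 0
Determinant = -4*4 - (-6)^2 = -52
Discriminant = (0)^2 - 4*-52 = 208.0
Eigenvalues: lambda_1 = -7.2111, lambda_2 = 7.2111
The function is not concave.

0


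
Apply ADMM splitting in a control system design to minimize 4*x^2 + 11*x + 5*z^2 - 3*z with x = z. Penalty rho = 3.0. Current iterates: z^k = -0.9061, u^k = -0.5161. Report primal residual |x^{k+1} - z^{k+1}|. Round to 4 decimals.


ADMM iteration with rho = 3.0, z^k = -0.9061, u^k = -0.5161
Step 1: x-update.
Minimize 4*x^2 + 11*x + (3.0/2)*(x + 0.9061 - 0.5161)^2
FOC: (2*4 + 3.0)*x = -11 + 3.0*(-0.9061 + 0.5161)
x^{k+1} = -1.1064
Step 2: z-update.
Minimize 5*z^2 - 3*z + (3.0/2)*(-1.1064 - z - 0.5161)^2
FOC: (2*5 + 3.0)*z = 3 + 3.0*(-1.1064 - 0.5161)
z^{k+1} = -0.1436
Step 3: u-update.
u^{k+1} = -0.5161 - 1.1064 + 0.1436 = -1.4788
Step 4: Primal residual = |-1.1064 + 0.1436| = 0.9627


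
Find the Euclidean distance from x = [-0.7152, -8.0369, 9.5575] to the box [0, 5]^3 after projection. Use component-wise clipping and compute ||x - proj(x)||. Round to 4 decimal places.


Project each component onto [0, 5].
clip(-0.7152) = 0.0, clip(-8.0369) = 0.0, clip(9.5575) = 5.0
Projection = [0.0, 0.0, 5.0]
Squared diffs: [0.5115, 64.5918, 20.7708]
Distance = sqrt(85.8741) = 9.2668


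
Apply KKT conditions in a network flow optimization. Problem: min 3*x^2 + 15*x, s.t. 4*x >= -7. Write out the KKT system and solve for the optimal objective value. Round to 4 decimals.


Step 1: Try lambda = 0 (constraint inactive).
x_unc = -15/(2*3) = -2.5
Check: 4*-2.5 = -10.0 < -7 -- violated!
Step 2: Constraint must be active: 4*x = -7
x* = -7/4 = -1.75
lambda = (2*3*(-1.75) + 15)/4 = 1.125
Step 3: Compute optimal value.
f(x*) = 3*(-1.75)^2 + 15*(-1.75) = -17.0625


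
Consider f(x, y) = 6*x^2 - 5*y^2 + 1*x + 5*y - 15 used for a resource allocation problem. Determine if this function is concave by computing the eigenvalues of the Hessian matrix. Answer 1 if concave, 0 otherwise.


The Hessian of f(x,y) = 6*x^2 - 5*y^2 + 1*x + 5*y - 15 is:
H = [[12, 0], [0, -10]]
Trace = 12 - 10 = 2
Determinant = 12*-10 - (0)^2 = -120
Discriminant = (2)^2 - 4*-120 = 484.0
Eigenvalues: lambda_1 = -10.0, lambda_2 = 12.0
The function is not concave.

0


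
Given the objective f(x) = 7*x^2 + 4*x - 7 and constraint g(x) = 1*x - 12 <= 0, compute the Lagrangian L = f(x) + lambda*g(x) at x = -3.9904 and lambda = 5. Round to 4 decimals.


Step 1: Evaluate f(x).
f(-3.9904) = 7*(-3.9904)^2 + 4*(-3.9904) - 7 = 88.5014
Step 2: Evaluate g(x).
g(-3.9904) = 1*-3.9904 - 12 = -15.9904
Step 3: Compute Lagrangian.
L = 88.5014 + 5*-15.9904 = 8.5494


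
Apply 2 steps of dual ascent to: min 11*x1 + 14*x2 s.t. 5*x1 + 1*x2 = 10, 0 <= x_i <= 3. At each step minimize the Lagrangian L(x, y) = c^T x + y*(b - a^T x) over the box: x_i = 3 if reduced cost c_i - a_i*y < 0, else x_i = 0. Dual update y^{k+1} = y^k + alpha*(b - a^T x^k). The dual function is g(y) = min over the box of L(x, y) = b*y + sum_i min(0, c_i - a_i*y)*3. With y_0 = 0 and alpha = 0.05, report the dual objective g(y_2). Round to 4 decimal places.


Dual ascent for LP: min 11*x1 + 14*x2, 5*x1 + 1*x2 = 10, 0 <= x_i <= 3
Step 1: y^k = 0.0, reduced costs: (11.0, 14.0)
  x^k = (0.0, 0.0), subgradient = b - a^T x = 10.0
  y^{k+1} = 0.0 + 0.05*10.0 = 0.5
Step 2: y^k = 0.5, reduced costs: (8.5, 13.5)
  x^k = (0.0, 0.0), subgradient = b - a^T x = 10.0
  y^{k+1} = 0.5 + 0.05*10.0 = 1.0
Dual objective at y_2 = 1.0: reduced costs (6.0, 13.0), box minimizer x = (0.0, 0.0)
g(y_2) = b*y + (c1 - a1*y)*x1 + (c2 - a2*y)*x2 = 10*1.0 + 6.0*0.0 + 13.0*0.0 = 10.0 + 0.0 + 0.0 = 10.0


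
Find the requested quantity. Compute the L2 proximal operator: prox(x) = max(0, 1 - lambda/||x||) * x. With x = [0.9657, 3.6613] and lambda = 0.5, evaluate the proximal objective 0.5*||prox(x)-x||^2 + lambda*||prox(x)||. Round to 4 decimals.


Step 1: Compute ||x||.
||x|| = 3.7865
Step 2: Compute scaling factor.
scale = max(0, 1 - 0.5/3.7865) = 0.868
Step 3: prox(x) = [0.8382, 3.1778]
||prox(x)|| = 3.2865
Step 4: Proximal objective.
0.5*||prox-x||^2 = 0.125
lambda*||prox|| = 1.6433
Total = 1.7683


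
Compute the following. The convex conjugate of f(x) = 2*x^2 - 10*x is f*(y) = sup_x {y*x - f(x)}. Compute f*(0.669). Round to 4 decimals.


f*(y) = sup_x {y*x - a*x^2 - b*x} = sup_x {(y-b)*x - a*x^2}
FOC: (y - b) - 2a*x = 0 => x* = (y - b)/(2a)
x* = (0.669 + 10)/(2*2) = 2.6673
f*(0.669) = (y-b)^2/(4a) = (0.669 + 10)^2/(4*2)
= 113.8276/8 = 14.2284


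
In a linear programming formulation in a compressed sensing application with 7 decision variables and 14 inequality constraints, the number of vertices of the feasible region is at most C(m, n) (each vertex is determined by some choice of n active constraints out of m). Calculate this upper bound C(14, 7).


Each vertex corresponds to some choice of n active constraints out of m, so the number of vertices is at most C(m, n) = m! / (n!(m-n)!).
m = 14, n = 7
Numerator: 14 * 13 * 12 * 11 * 10 * 9 * 8
Denominator: 7! = 5040
C(14, 7) = 3432


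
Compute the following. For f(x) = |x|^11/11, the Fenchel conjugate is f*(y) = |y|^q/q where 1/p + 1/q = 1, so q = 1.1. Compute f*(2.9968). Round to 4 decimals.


The conjugate exponent q satisfies 1/p + 1/q = 1.
p = 11, so q = 11/(11 - 1) = 1.1
|y|^q = 2.9968^1.1 = 3.3444
f*(2.9968) = 3.3444 / 1.1 = 3.0404


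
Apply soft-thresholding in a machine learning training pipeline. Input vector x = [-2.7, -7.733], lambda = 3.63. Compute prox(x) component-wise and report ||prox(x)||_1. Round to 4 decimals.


Soft-thresholding with lambda = 3.63:
prox(-2.7) = sign(-2.7)*max(|-2.7| - 3.63, 0) = 0.0
prox(-7.733) = sign(-7.733)*max(|-7.733| - 3.63, 0) = -4.103
prox(x) = [0.0, -4.103]
||prox(x)||_1 = 0.0 + 4.103 = 4.103


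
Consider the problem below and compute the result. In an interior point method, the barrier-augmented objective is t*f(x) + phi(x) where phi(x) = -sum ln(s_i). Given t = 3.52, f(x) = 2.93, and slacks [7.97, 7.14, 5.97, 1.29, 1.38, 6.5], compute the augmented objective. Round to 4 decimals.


Step 1: Compute log-barrier.
ln values: [2.0757, 1.9657, 1.7867, 0.2546, 0.3221, 1.8718]
phi = -(2.0757 + 1.9657 + 1.7867 + 0.2546 + 0.3221 + 1.8718) = -8.2767
Step 2: Compute augmented objective.
t*f(x) = 3.52*2.93 = 10.3136
Total = 10.3136 - 8.2767 = 2.0369


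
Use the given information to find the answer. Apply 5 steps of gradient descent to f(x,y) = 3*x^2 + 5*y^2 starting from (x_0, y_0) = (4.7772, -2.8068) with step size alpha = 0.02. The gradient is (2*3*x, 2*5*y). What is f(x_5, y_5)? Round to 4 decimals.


Gradient descent on f(x,y) = 3*x^2 + 5*y^2.
Starting point: (4.7772, -2.8068), alpha = 0.02
Step 1: grad_x = 2*3*4.7772 = 28.6632, grad_y = 2*5*-2.8068 = -28.068
  x_1 = 4.7772 - 0.02*28.6632 = 4.2039
  y_1 = -2.8068 - 0.02*-28.068 = -2.2454
Step 2: grad_x = 2*3*4.2039 = 25.2236, grad_y = 2*5*-2.2454 = -22.4544
  x_2 = 4.2039 - 0.02*25.2236 = 3.6995
  y_2 = -2.2454 - 0.02*-22.4544 = -1.7964
Step 3: grad_x = 2*3*3.6995 = 22.1968, grad_y = 2*5*-1.7964 = -17.9635
  x_3 = 3.6995 - 0.02*22.1968 = 3.2555
  y_3 = -1.7964 - 0.02*-17.9635 = -1.4371
Step 4: grad_x = 2*3*3.2555 = 19.5332, grad_y = 2*5*-1.4371 = -14.3708
  x_4 = 3.2555 - 0.02*19.5332 = 2.8649
  y_4 = -1.4371 - 0.02*-14.3708 = -1.1497
Step 5: grad_x = 2*3*2.8649 = 17.1892, grad_y = 2*5*-1.1497 = -11.4967
  x_5 = 2.8649 - 0.02*17.1892 = 2.5211
  y_5 = -1.1497 - 0.02*-11.4967 = -0.9197
f(2.5211, -0.9197) = 3*2.5211^2 + 5*(-0.9197)^2 = 23.2971


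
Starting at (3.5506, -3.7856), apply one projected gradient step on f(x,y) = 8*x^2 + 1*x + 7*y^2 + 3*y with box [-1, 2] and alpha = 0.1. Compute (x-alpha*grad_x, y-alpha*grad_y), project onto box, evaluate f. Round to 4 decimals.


Step 1: Compute gradient at (3.5506, -3.7856).
grad_x = 2*8*3.5506 + 1 = 57.8096
grad_y = 2*7*-3.7856 + 3 = -49.9984
Step 2: Gradient step.
x_raw = 3.5506 - 0.1*57.8096 = -2.2304
y_raw = -3.7856 - 0.1*-49.9984 = 1.2142
Step 3: Project onto [-1, 2].
x_proj = clip(-2.2304) = -1.0
y_proj = clip(1.2142) = 1.2142
Step 4: Evaluate f.
f(-1.0, 1.2142) = 20.9634


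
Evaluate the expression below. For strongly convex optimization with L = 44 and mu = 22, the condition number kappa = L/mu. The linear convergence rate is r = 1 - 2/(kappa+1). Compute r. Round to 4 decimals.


Step 1: Compute the condition number.
kappa = L/mu = 44/22 = 2.0
Step 2: Compute the convergence rate.
r = 1 - 2/(kappa + 1) = 1 - 2*mu/(L + mu) = (L - mu)/(L + mu) = 22/66 = 0.3333


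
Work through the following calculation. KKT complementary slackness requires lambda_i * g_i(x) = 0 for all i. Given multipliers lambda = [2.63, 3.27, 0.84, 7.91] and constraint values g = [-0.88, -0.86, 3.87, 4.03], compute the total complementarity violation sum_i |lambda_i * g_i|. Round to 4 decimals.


KKT complementary slackness check:
lambda_1 * g_1 = 2.63 * -0.88 = -2.3144
lambda_2 * g_2 = 3.27 * -0.86 = -2.8122
lambda_3 * g_3 = 0.84 * 3.87 = 3.2508
lambda_4 * g_4 = 7.91 * 4.03 = 31.8773
Total violation = 2.3144 + 2.8122 + 3.2508 + 31.8773 = 40.2547


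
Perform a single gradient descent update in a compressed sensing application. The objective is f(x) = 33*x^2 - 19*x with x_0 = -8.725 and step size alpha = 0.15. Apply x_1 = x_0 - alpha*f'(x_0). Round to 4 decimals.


We compute the gradient at x_0 and apply the update.
f'(x) = 66*x - 19
f'(-8.725) = 66*-8.725 - 19 = -594.85
x_1 = -8.725 - 0.15*-594.85 = 80.5025


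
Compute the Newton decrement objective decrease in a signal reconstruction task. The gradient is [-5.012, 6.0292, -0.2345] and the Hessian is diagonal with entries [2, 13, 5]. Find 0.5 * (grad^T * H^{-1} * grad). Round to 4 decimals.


Step 1: H is diagonal, so H^(-1) * g = [-2.506, 0.4638, -0.0469].
Step 2: g^T H^(-1) g = sum_i g_i^2 / H_ii
  = (-5.012)^2/2 + (6.0292)^2/13 + (-0.2345)^2/5
  = 12.5601 + 2.7963 + 0.011 = 15.3673
Step 3: Objective decrease = 0.5 * g^T H^(-1) g = 7.6837


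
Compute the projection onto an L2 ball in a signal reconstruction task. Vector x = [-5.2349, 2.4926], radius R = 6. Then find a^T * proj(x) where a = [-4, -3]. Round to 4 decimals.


Step 1: Compute ||x|| (intermediates to 6 decimals).
||x|| = sqrt((-5.2349)^2 + 2.4926^2) = 5.798037
Step 2: Project.
Since ||x|| <= R, proj = x (no scaling needed).
proj(x) = [-5.2349, 2.4926]
Step 3: Dot product.
a^T * proj(x) = -4*(-5.2349) - 3*2.4926 = 13.4618


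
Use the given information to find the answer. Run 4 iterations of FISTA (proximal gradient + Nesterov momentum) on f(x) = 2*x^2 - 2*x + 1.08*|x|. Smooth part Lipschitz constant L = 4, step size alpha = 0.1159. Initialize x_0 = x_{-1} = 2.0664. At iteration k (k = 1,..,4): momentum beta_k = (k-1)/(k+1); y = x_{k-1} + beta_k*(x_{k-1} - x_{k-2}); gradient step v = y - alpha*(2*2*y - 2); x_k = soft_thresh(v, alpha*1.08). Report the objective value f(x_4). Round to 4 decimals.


FISTA on f(x) = 2*x^2 - 2*x + 1.08*|x|
L = 4, alpha = 0.1159
Iteration 1: beta = 0.0, y = 2.0664 + 0.0*(2.0664 - 2.0664) = 2.0664
  grad(y) = 6.2656, v = y - alpha*grad = 1.3402
  prox(v) = soft_thresh(1.3402, 0.1252) = 1.215
Iteration 2: beta = 0.3333, y = 1.215 + 0.3333*(1.215 - 2.0664) = 0.9313
  grad(y) = 1.725, v = y - alpha*grad = 0.7313
  prox(v) = soft_thresh(0.7313, 0.1252) = 0.6062
Iteration 3: beta = 0.5, y = 0.6062 + 0.5*(0.6062 - 1.215) = 0.3017
  grad(y) = -0.7932, v = y - alpha*grad = 0.3936
  prox(v) = soft_thresh(0.3936, 0.1252) = 0.2685
Iteration 4: beta = 0.6, y = 0.2685 + 0.6*(0.2685 - 0.6062) = 0.0659
  grad(y) = -1.7366, v = y - alpha*grad = 0.2671
  prox(v) = soft_thresh(0.2671, 0.1252) = 0.142
f(x_4) = 2*0.142^2 - 2*0.142 + 1.08*|0.142| = -0.0903


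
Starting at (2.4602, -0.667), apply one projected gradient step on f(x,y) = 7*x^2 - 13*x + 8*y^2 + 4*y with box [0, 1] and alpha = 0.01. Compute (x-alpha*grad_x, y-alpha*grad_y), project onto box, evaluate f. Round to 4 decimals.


Step 1: Compute gradient at (2.4602, -0.667).
grad_x = 2*7*2.4602 - 13 = 21.4428
grad_y = 2*8*-0.667 + 4 = -6.672
Step 2: Gradient step.
x_raw = 2.4602 - 0.01*21.4428 = 2.2458
y_raw = -0.667 - 0.01*-6.672 = -0.6003
Step 3: Project onto [0, 1].
x_proj = clip(2.2458) = 1.0
y_proj = clip(-0.6003) = 0.0
Step 4: Evaluate f.
f(1.0, 0.0) = -6.0


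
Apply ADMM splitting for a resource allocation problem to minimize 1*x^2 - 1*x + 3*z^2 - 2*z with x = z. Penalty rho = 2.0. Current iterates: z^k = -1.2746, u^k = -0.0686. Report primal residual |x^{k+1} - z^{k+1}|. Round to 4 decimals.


ADMM iteration with rho = 2.0, z^k = -1.2746, u^k = -0.0686
Step 1: x-update.
Minimize 1*x^2 - 1*x + (2.0/2)*(x + 1.2746 - 0.0686)^2
FOC: (2*1 + 2.0)*x = 1 + 2.0*(-1.2746 + 0.0686)
x^{k+1} = -0.353
Step 2: z-update.
Minimize 3*z^2 - 2*z + (2.0/2)*(-0.353 - z - 0.0686)^2
FOC: (2*3 + 2.0)*z = 2 + 2.0*(-0.353 - 0.0686)
z^{k+1} = 0.1446
Step 3: u-update.
u^{k+1} = -0.0686 - 0.353 - 0.1446 = -0.5662
Step 4: Primal residual = |-0.353 - 0.1446| = 0.4976


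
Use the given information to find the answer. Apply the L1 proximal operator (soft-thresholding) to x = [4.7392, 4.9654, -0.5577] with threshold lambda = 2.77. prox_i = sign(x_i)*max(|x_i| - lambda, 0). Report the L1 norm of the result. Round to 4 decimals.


Soft-thresholding with lambda = 2.77:
prox(4.7392) = sign(4.7392)*max(|4.7392| - 2.77, 0) = 1.9692
prox(4.9654) = sign(4.9654)*max(|4.9654| - 2.77, 0) = 2.1954
prox(-0.5577) = sign(-0.5577)*max(|-0.5577| - 2.77, 0) = 0.0
prox(x) = [1.9692, 2.1954, 0.0]
||prox(x)||_1 = 1.9692 + 2.1954 + 0.0 = 4.1646


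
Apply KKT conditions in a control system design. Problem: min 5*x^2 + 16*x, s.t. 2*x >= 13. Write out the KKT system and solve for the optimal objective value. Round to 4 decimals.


Step 1: Try lambda = 0 (constraint inactive).
x_unc = -16/(2*5) = -1.6
Check: 2*-1.6 = -3.2 < 13 -- violated!
Step 2: Constraint must be active: 2*x = 13
x* = 13/2 = 6.5
lambda = (2*5*6.5 + 16)/2 = 40.5
Step 3: Compute optimal value.
f(x*) = 5*6.5^2 + 16*6.5 = 315.25


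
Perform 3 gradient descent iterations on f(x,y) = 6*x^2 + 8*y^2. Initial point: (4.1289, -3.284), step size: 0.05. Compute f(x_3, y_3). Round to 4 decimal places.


Gradient descent on f(x,y) = 6*x^2 + 8*y^2.
Starting point: (4.1289, -3.284), alpha = 0.05
Step 1: grad_x = 2*6*4.1289 = 49.5468, grad_y = 2*8*-3.284 = -52.544
  x_1 = 4.1289 - 0.05*49.5468 = 1.6516
  y_1 = -3.284 - 0.05*-52.544 = -0.6568
Step 2: grad_x = 2*6*1.6516 = 19.8187, grad_y = 2*8*-0.6568 = -10.5088
  x_2 = 1.6516 - 0.05*19.8187 = 0.6606
  y_2 = -0.6568 - 0.05*-10.5088 = -0.1314
Step 3: grad_x = 2*6*0.6606 = 7.9275, grad_y = 2*8*-0.1314 = -2.1018
  x_3 = 0.6606 - 0.05*7.9275 = 0.2642
  y_3 = -0.1314 - 0.05*-2.1018 = -0.0263
f(0.2642, -0.0263) = 6*0.2642^2 + 8*(-0.0263)^2 = 0.4245


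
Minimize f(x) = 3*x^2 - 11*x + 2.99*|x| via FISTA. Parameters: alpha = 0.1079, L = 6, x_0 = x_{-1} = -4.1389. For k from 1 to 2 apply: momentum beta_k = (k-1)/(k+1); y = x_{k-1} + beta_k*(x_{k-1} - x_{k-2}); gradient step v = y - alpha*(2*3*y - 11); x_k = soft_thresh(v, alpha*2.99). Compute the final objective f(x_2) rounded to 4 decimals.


FISTA on f(x) = 3*x^2 - 11*x + 2.99*|x|
L = 6, alpha = 0.1079
Iteration 1: beta = 0.0, y = -4.1389 + 0.0*(-4.1389 + 4.1389) = -4.1389
  grad(y) = -35.8334, v = y - alpha*grad = -0.2725
  prox(v) = soft_thresh(-0.2725, 0.3226) = 0.0
Iteration 2: beta = 0.3333, y = 0.0 + 0.3333*(0.0 + 4.1389) = 1.3796
  grad(y) = -2.7222, v = y - alpha*grad = 1.6734
  prox(v) = soft_thresh(1.6734, 0.3226) = 1.3507
f(x_2) = 3*1.3507^2 - 11*1.3507 + 2.99*|1.3507| = -5.3459


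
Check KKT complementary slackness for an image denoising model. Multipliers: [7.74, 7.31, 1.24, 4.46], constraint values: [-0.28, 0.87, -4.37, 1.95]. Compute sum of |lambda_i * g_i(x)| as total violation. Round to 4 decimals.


KKT complementary slackness check:
lambda_1 * g_1 = 7.74 * -0.28 = -2.1672
lambda_2 * g_2 = 7.31 * 0.87 = 6.3597
lambda_3 * g_3 = 1.24 * -4.37 = -5.4188
lambda_4 * g_4 = 4.46 * 1.95 = 8.697
Total violation = 2.1672 + 6.3597 + 5.4188 + 8.697 = 22.6427


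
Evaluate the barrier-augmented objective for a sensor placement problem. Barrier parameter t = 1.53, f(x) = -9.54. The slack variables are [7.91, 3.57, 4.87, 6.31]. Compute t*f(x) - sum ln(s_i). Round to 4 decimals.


Step 1: Compute log-barrier.
ln values: [2.0681, 1.2726, 1.5831, 1.8421]
phi = -(2.0681 + 1.2726 + 1.5831 + 1.8421) = -6.7659
Step 2: Compute augmented objective.
t*f(x) = 1.53*-9.54 = -14.5962
Total = -14.5962 - 6.7659 = -21.3621


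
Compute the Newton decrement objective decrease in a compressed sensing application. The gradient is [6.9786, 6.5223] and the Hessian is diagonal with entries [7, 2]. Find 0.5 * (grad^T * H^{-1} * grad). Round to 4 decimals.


Step 1: H is diagonal, so H^(-1) * g = [0.9969, 3.2612].
Step 2: g^T H^(-1) g = sum_i g_i^2 / H_ii
  = (6.9786)^2/7 + (6.5223)^2/2
  = 6.9573 + 21.2702 = 28.2275
Step 3: Objective decrease = 0.5 * g^T H^(-1) g = 14.1137


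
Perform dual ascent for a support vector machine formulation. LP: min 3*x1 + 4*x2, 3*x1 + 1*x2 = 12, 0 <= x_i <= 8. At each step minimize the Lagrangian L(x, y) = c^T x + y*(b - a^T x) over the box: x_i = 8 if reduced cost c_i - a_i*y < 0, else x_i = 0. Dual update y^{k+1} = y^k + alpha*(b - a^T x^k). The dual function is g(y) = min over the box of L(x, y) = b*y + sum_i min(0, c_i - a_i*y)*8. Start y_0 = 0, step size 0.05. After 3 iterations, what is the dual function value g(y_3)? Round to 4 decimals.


Dual ascent for LP: min 3*x1 + 4*x2, 3*x1 + 1*x2 = 12, 0 <= x_i <= 8
Step 1: y^k = 0.0, reduced costs: (3.0, 4.0)
  x^k = (0.0, 0.0), subgradient = b - a^T x = 12.0
  y^{k+1} = 0.0 + 0.05*12.0 = 0.6
Step 2: y^k = 0.6, reduced costs: (1.2, 3.4)
  x^k = (0.0, 0.0), subgradient = b - a^T x = 12.0
  y^{k+1} = 0.6 + 0.05*12.0 = 1.2
Step 3: y^k = 1.2, reduced costs: (-0.6, 2.8)
  x^k = (8.0, 0.0), subgradient = b - a^T x = -12.0
  y^{k+1} = 1.2 + 0.05*-12.0 = 0.6
Dual objective at y_3 = 0.6: reduced costs (1.2, 3.4), box minimizer x = (0.0, 0.0)
g(y_3) = b*y + (c1 - a1*y)*x1 + (c2 - a2*y)*x2 = 12*0.6 + 1.2*0.0 + 3.4*0.0 = 7.2 + 0.0 + 0.0 = 7.2


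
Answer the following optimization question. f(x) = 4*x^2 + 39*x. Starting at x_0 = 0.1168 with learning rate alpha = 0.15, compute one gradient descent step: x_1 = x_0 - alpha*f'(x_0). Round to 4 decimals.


We compute the gradient at x_0 and apply the update.
f'(x) = 8*x + 39
f'(0.1168) = 8*0.1168 + 39 = 39.9344
x_1 = 0.1168 - 0.15*39.9344 = -5.8734


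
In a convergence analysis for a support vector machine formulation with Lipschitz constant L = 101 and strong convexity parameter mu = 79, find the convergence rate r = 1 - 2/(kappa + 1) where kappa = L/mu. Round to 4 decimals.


Step 1: Compute the condition number.
kappa = L/mu = 101/79 = 1.2785
Step 2: Compute the convergence rate.
r = 1 - 2/(kappa + 1) = 1 - 2*mu/(L + mu) = (L - mu)/(L + mu) = 22/180 = 0.1222


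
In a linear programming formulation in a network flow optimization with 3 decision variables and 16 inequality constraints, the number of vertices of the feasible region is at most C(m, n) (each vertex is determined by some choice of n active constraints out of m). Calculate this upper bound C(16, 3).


Each vertex corresponds to some choice of n active constraints out of m, so the number of vertices is at most C(m, n) = m! / (n!(m-n)!).
m = 16, n = 3
Numerator: 16 * 15 * 14
Denominator: 3! = 6
C(16, 3) = 560


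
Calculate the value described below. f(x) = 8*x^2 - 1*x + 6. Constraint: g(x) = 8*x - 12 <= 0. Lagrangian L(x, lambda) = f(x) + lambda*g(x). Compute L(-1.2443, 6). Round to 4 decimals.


Step 1: Evaluate f(x).
f(-1.2443) = 8*(-1.2443)^2 - 1*(-1.2443) + 6 = 19.6306
Step 2: Evaluate g(x).
g(-1.2443) = 8*-1.2443 - 12 = -21.9544
Step 3: Compute Lagrangian.
L = 19.6306 + 6*-21.9544 = -112.0958


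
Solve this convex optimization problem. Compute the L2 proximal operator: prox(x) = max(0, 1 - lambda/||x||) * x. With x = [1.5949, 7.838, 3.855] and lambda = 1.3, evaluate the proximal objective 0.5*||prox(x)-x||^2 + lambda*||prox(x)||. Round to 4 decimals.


Step 1: Compute ||x||.
||x|| = 8.8791
Step 2: Compute scaling factor.
scale = max(0, 1 - 1.3/8.8791) = 0.8536
Step 3: prox(x) = [1.3614, 6.6904, 3.2906]
||prox(x)|| = 7.5791
Step 4: Proximal objective.
0.5*||prox-x||^2 = 0.845
lambda*||prox|| = 9.8528
Total = 10.6979


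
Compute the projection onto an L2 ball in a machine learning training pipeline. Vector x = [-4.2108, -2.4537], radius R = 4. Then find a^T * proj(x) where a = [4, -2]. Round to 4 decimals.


Step 1: Compute ||x|| (intermediates to 6 decimals).
||x|| = sqrt((-4.2108)^2 + (-2.4537)^2) = 4.873549
Step 2: Project.
Since ||x|| > R, scale = R/||x|| = 4/4.873549 = 0.820757, proj(x) = scale * x
proj(x) = [-3.456044, -2.013891]
Step 3: Dot product.
a^T * proj(x) = 4*(-3.456044) - 2*(-2.013891) = -9.7964


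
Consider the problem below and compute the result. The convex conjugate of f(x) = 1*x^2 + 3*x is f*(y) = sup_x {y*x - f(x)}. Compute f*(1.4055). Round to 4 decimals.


f*(y) = sup_x {y*x - a*x^2 - b*x} = sup_x {(y-b)*x - a*x^2}
FOC: (y - b) - 2a*x = 0 => x* = (y - b)/(2a)
x* = (1.4055 - 3)/(2*1) = -0.7973
f*(1.4055) = (y-b)^2/(4a) = (1.4055 - 3)^2/(4*1)
= 2.5424/4 = 0.6356


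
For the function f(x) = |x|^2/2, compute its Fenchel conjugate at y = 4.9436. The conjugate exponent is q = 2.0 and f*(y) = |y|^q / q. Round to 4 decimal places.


The conjugate exponent q satisfies 1/p + 1/q = 1.
p = 2, so q = 2/(2 - 1) = 2.0
|y|^q = 4.9436^2.0 = 24.4392
f*(4.9436) = 24.4392 / 2.0 = 12.2196


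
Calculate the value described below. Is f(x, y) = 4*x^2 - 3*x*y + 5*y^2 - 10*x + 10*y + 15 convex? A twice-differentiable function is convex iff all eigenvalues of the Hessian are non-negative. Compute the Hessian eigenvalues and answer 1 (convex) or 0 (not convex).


The Hessian of f(x,y) = 4*x^2 - 3*x*y + 5*y^2 - 10*x + 10*y + 15 is:
H = [[8, -3], [-3, 10]]
Trace = 8 + 10 = 18
Determinant = 8*10 - (-3)^2 = 71
Discriminant = (18)^2 - 4*71 = 40.0
Eigenvalues: lambda_1 = 5.8377, lambda_2 = 12.1623
The function is convex.

1


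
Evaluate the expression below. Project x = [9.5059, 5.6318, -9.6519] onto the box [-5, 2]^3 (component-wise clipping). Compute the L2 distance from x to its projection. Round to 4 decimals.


Project each component onto [-5, 2].
clip(9.5059) = 2.0, clip(5.6318) = 2.0, clip(-9.6519) = -5.0
Projection = [2.0, 2.0, -5.0]
Squared diffs: [56.3385, 13.19, 21.6402]
Distance = sqrt(91.1687) = 9.5482


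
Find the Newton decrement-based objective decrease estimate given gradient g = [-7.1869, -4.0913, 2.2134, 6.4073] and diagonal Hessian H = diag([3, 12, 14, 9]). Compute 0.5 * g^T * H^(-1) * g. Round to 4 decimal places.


Step 1: H is diagonal, so H^(-1) * g = [-2.3956, -0.3409, 0.1581, 0.7119].
Step 2: g^T H^(-1) g = sum_i g_i^2 / H_ii
  = (-7.1869)^2/3 + (-4.0913)^2/12 + (2.2134)^2/14 + (6.4073)^2/9
  = 17.2172 + 1.3949 + 0.3499 + 4.5615 = 23.5235
Step 3: Objective decrease = 0.5 * g^T H^(-1) g = 11.7618


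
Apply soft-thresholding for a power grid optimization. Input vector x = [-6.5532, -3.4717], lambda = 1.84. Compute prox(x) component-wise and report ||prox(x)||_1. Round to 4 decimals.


Soft-thresholding with lambda = 1.84:
prox(-6.5532) = sign(-6.5532)*max(|-6.5532| - 1.84, 0) = -4.7132
prox(-3.4717) = sign(-3.4717)*max(|-3.4717| - 1.84, 0) = -1.6317
prox(x) = [-4.7132, -1.6317]
||prox(x)||_1 = 4.7132 + 1.6317 = 6.3449


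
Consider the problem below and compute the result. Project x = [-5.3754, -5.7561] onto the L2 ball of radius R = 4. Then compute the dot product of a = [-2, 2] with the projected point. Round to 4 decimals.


Step 1: Compute ||x|| (intermediates to 6 decimals).
||x|| = sqrt((-5.3754)^2 + (-5.7561)^2) = 7.875761
Step 2: Project.
Since ||x|| > R, scale = R/||x|| = 4/7.875761 = 0.507887, proj(x) = scale * x
proj(x) = [-2.730096, -2.923448]
Step 3: Dot product.
a^T * proj(x) = -2*(-2.730096) + 2*(-2.923448) = -0.3867


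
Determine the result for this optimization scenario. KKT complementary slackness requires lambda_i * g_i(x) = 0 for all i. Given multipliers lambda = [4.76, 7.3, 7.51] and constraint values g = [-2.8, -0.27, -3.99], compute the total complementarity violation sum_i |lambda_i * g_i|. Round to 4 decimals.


KKT complementary slackness check:
lambda_1 * g_1 = 4.76 * -2.8 = -13.328
lambda_2 * g_2 = 7.3 * -0.27 = -1.971
lambda_3 * g_3 = 7.51 * -3.99 = -29.9649
Total violation = 13.328 + 1.971 + 29.9649 = 45.2639


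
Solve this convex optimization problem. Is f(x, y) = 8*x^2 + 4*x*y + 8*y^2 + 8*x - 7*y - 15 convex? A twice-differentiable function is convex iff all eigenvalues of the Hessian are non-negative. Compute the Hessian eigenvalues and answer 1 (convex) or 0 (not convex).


The Hessian of f(x,y) = 8*x^2 + 4*x*y + 8*y^2 + 8*x - 7*y - 15 is:
H = [[16, 4], [4, 16]]
Trace = 16 + 16 = 32
Determinant = 16*16 - (4)^2 = 240
Discriminant = (32)^2 - 4*240 = 64.0
Eigenvalues: lambda_1 = 12.0, lambda_2 = 20.0
The function is convex.

1


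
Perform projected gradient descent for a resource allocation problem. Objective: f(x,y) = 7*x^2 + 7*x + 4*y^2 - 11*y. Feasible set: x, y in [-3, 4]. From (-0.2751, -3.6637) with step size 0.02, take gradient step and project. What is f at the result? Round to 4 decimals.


Step 1: Compute gradient at (-0.2751, -3.6637).
grad_x = 2*7*-0.2751 + 7 = 3.1486
grad_y = 2*4*-3.6637 - 11 = -40.3096
Step 2: Gradient step.
x_raw = -0.2751 - 0.02*3.1486 = -0.3381
y_raw = -3.6637 - 0.02*-40.3096 = -2.8575
Step 3: Project onto [-3, 4].
x_proj = clip(-0.3381) = -0.3381
y_proj = clip(-2.8575) = -2.8575
Step 4: Evaluate f.
f(-0.3381, -2.8575) = 62.5275


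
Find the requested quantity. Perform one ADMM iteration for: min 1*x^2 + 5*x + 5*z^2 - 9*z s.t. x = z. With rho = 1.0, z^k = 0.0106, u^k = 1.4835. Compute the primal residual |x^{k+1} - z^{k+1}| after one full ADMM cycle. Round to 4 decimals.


ADMM iteration with rho = 1.0, z^k = 0.0106, u^k = 1.4835
Step 1: x-update.
Minimize 1*x^2 + 5*x + (1.0/2)*(x - 0.0106 + 1.4835)^2
FOC: (2*1 + 1.0)*x = -5 + 1.0*(0.0106 - 1.4835)
x^{k+1} = -2.1576
Step 2: z-update.
Minimize 5*z^2 - 9*z + (1.0/2)*(-2.1576 - z + 1.4835)^2
FOC: (2*5 + 1.0)*z = 9 + 1.0*(-2.1576 + 1.4835)
z^{k+1} = 0.7569
Step 3: u-update.
u^{k+1} = 1.4835 - 2.1576 - 0.7569 = -1.431
Step 4: Primal residual = |-2.1576 - 0.7569| = 2.9145


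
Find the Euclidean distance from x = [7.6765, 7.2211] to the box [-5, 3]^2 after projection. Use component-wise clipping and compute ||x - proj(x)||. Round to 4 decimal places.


Project each component onto [-5, 3].
clip(7.6765) = 3.0, clip(7.2211) = 3.0
Projection = [3.0, 3.0]
Squared diffs: [21.8697, 17.8177]
Distance = sqrt(39.6874) = 6.2998


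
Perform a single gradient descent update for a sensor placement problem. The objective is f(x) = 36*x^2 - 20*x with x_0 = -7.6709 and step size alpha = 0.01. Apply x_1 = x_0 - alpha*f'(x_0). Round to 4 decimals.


We compute the gradient at x_0 and apply the update.
f'(x) = 72*x - 20
f'(-7.6709) = 72*-7.6709 - 20 = -572.3048
x_1 = -7.6709 - 0.01*-572.3048 = -1.9479


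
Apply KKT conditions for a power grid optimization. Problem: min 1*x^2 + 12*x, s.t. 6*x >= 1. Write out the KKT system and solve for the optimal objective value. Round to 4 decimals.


Step 1: Try lambda = 0 (constraint inactive).
x_unc = -12/(2*1) = -6.0
Check: 6*-6.0 = -36.0 < 1 -- violated!
Step 2: Constraint must be active: 6*x = 1
x* = 1/6 = 0.1667 (rounded; the exact value 1/6 is used below)
lambda = (2*1*(1/6) + 12)/6 = 2.0556
Step 3: Compute optimal value.
f(x*) = 1*(1/6)^2 + 12*(1/6) = 2.0278


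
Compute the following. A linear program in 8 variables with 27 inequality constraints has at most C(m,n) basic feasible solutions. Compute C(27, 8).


Each vertex corresponds to some choice of n active constraints out of m, so the number of vertices is at most C(m, n) = m! / (n!(m-n)!).
m = 27, n = 8
Numerator: 27 * 26 * 25 * 24 * 23 * 22 * 21 * 20
Denominator: 8! = 40320
C(27, 8) = 2220075


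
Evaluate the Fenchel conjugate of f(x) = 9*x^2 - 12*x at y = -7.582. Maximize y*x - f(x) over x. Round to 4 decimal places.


f*(y) = sup_x {y*x - a*x^2 - b*x} = sup_x {(y-b)*x - a*x^2}
FOC: (y - b) - 2a*x = 0 => x* = (y - b)/(2a)
x* = (-7.582 + 12)/(2*9) = 0.2454
f*(-7.582) = (y-b)^2/(4a) = (-7.582 + 12)^2/(4*9)
= 19.5187/36 = 0.5422


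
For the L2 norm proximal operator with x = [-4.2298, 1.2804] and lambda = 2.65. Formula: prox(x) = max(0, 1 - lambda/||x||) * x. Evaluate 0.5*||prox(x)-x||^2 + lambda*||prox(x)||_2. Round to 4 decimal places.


Step 1: Compute ||x||.
||x|| = 4.4193
Step 2: Compute scaling factor.
scale = max(0, 1 - 2.65/4.4193) = 0.4004
Step 3: prox(x) = [-1.6935, 0.5126]
||prox(x)|| = 1.7693
Step 4: Proximal objective.
0.5*||prox-x||^2 = 3.5113
lambda*||prox|| = 4.6886
Total = 8.2


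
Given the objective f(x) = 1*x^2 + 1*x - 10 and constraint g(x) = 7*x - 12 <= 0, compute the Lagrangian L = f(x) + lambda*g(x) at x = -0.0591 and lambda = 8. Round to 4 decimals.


Step 1: Evaluate f(x).
f(-0.0591) = 1*(-0.0591)^2 + 1*(-0.0591) - 10 = -10.0556
Step 2: Evaluate g(x).
g(-0.0591) = 7*-0.0591 - 12 = -12.4137
Step 3: Compute Lagrangian.
L = -10.0556 + 8*-12.4137 = -109.3652


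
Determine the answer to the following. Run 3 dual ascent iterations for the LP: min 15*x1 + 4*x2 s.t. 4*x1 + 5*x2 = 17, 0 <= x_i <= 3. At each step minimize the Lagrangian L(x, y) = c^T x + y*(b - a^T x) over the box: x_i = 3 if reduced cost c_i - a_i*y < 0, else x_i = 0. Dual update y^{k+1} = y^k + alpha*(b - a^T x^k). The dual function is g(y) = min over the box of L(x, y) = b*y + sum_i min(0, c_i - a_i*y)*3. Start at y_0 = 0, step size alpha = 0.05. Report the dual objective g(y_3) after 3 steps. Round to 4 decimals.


Dual ascent for LP: min 15*x1 + 4*x2, 4*x1 + 5*x2 = 17, 0 <= x_i <= 3
Step 1: y^k = 0.0, reduced costs: (15.0, 4.0)
  x^k = (0.0, 0.0), subgradient = b - a^T x = 17.0
  y^{k+1} = 0.0 + 0.05*17.0 = 0.85
Step 2: y^k = 0.85, reduced costs: (11.6, -0.25)
  x^k = (0.0, 3.0), subgradient = b - a^T x = 2.0
  y^{k+1} = 0.85 + 0.05*2.0 = 0.95
Step 3: y^k = 0.95, reduced costs: (11.2, -0.75)
  x^k = (0.0, 3.0), subgradient = b - a^T x = 2.0
  y^{k+1} = 0.95 + 0.05*2.0 = 1.05
Dual objective at y_3 = 1.05: reduced costs (10.8, -1.25), box minimizer x = (0.0, 3.0)
g(y_3) = b*y + (c1 - a1*y)*x1 + (c2 - a2*y)*x2 = 17*1.05 + 10.8*0.0 + (-1.25)*3.0 = 17.85 + 0.0 - 3.75 = 14.1


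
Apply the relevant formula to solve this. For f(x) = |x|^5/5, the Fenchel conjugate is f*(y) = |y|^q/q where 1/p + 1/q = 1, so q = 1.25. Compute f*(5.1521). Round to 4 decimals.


The conjugate exponent q satisfies 1/p + 1/q = 1.
p = 5, so q = 5/(5 - 1) = 1.25
|y|^q = 5.1521^1.25 = 7.7621
f*(5.1521) = 7.7621 / 1.25 = 6.2097


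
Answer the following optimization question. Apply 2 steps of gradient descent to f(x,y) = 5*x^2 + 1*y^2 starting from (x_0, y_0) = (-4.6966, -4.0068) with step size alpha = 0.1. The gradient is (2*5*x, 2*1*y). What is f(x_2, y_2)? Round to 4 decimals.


Gradient descent on f(x,y) = 5*x^2 + 1*y^2.
Starting point: (-4.6966, -4.0068), alpha = 0.1
Step 1: grad_x = 2*5*-4.6966 = -46.966, grad_y = 2*1*-4.0068 = -8.0136
  x_1 = -4.6966 - 0.1*-46.966 = 0.0
  y_1 = -4.0068 - 0.1*-8.0136 = -3.2054
Step 2: grad_x = 2*5*0.0 = 0.0, grad_y = 2*1*-3.2054 = -6.4109
  x_2 = 0.0 - 0.1*0.0 = 0.0
  y_2 = -3.2054 - 0.1*-6.4109 = -2.5644
f(0.0, -2.5644) = 5*0.0^2 + 1*(-2.5644)^2 = 6.5759


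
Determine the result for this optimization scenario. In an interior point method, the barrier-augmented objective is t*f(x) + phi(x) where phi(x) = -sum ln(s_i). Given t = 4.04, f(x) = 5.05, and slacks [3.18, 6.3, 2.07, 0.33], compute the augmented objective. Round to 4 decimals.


Step 1: Compute log-barrier.
ln values: [1.1569, 1.8405, 0.7275, -1.1087]
phi = -(1.1569 + 1.8405 + 0.7275 - 1.1087) = -2.6163
Step 2: Compute augmented objective.
t*f(x) = 4.04*5.05 = 20.402
Total = 20.402 - 2.6163 = 17.7857


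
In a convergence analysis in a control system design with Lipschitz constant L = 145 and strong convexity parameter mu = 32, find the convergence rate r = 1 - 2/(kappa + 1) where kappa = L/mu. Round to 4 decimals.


Step 1: Compute the condition number.
kappa = L/mu = 145/32 = 4.5313
Step 2: Compute the convergence rate.
r = 1 - 2/(kappa + 1) = 1 - 2*mu/(L + mu) = (L - mu)/(L + mu) = 113/177 = 0.6384


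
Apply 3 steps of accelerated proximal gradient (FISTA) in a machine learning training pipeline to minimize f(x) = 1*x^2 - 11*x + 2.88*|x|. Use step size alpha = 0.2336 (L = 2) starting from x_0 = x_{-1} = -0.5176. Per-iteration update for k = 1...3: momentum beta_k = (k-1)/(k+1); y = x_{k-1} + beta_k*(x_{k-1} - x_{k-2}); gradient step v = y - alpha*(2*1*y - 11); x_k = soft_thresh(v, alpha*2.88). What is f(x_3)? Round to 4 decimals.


FISTA on f(x) = 1*x^2 - 11*x + 2.88*|x|
L = 2, alpha = 0.2336
Iteration 1: beta = 0.0, y = -0.5176 + 0.0*(-0.5176 + 0.5176) = -0.5176
  grad(y) = -12.0352, v = y - alpha*grad = 2.2938
  prox(v) = soft_thresh(2.2938, 0.6728) = 1.6211
Iteration 2: beta = 0.3333, y = 1.6211 + 0.3333*(1.6211 + 0.5176) = 2.3339
  grad(y) = -6.3321, v = y - alpha*grad = 3.8131
  prox(v) = soft_thresh(3.8131, 0.6728) = 3.1404
Iteration 3: beta = 0.5, y = 3.1404 + 0.5*(3.1404 - 1.6211) = 3.9
  grad(y) = -3.2, v = y - alpha*grad = 4.6475
  prox(v) = soft_thresh(4.6475, 0.6728) = 3.9748
f(x_3) = 1*3.9748^2 - 11*3.9748 + 2.88*|3.9748| = -16.4763


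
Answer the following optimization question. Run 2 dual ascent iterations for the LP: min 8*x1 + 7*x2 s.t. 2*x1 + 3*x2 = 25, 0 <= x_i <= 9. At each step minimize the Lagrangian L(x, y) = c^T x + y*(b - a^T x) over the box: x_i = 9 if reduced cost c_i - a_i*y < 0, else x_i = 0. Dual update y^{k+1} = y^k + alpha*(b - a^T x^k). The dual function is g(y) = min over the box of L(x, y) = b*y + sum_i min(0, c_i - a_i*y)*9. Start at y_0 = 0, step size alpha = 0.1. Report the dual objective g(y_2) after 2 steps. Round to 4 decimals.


Dual ascent for LP: min 8*x1 + 7*x2, 2*x1 + 3*x2 = 25, 0 <= x_i <= 9
Step 1: y^k = 0.0, reduced costs: (8.0, 7.0)
  x^k = (0.0, 0.0), subgradient = b - a^T x = 25.0
  y^{k+1} = 0.0 + 0.1*25.0 = 2.5
Step 2: y^k = 2.5, reduced costs: (3.0, -0.5)
  x^k = (0.0, 9.0), subgradient = b - a^T x = -2.0
  y^{k+1} = 2.5 + 0.1*-2.0 = 2.3
Dual objective at y_2 = 2.3: reduced costs (3.4, 0.1), box minimizer x = (0.0, 0.0)
g(y_2) = b*y + (c1 - a1*y)*x1 + (c2 - a2*y)*x2 = 25*2.3 + 3.4*0.0 + 0.1*0.0 = 57.5 + 0.0 + 0.0 = 57.5


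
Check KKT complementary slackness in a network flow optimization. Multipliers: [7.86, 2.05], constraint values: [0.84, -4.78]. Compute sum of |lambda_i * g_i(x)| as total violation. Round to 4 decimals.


KKT complementary slackness check:
lambda_1 * g_1 = 7.86 * 0.84 = 6.6024
lambda_2 * g_2 = 2.05 * -4.78 = -9.799
Total violation = 6.6024 + 9.799 = 16.4014


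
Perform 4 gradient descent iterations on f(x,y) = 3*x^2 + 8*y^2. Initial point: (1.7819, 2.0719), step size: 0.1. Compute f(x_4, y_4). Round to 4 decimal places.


Gradient descent on f(x,y) = 3*x^2 + 8*y^2.
Starting point: (1.7819, 2.0719), alpha = 0.1
Step 1: grad_x = 2*3*1.7819 = 10.6914, grad_y = 2*8*2.0719 = 33.1504
  x_1 = 1.7819 - 0.1*10.6914 = 0.7128
  y_1 = 2.0719 - 0.1*33.1504 = -1.2431
Step 2: grad_x = 2*3*0.7128 = 4.2766, grad_y = 2*8*-1.2431 = -19.8902
  x_2 = 0.7128 - 0.1*4.2766 = 0.2851
  y_2 = -1.2431 - 0.1*-19.8902 = 0.7459
Step 3: grad_x = 2*3*0.2851 = 1.7106, grad_y = 2*8*0.7459 = 11.9341
  x_3 = 0.2851 - 0.1*1.7106 = 0.114
  y_3 = 0.7459 - 0.1*11.9341 = -0.4475
Step 4: grad_x = 2*3*0.114 = 0.6842, grad_y = 2*8*-0.4475 = -7.1605
  x_4 = 0.114 - 0.1*0.6842 = 0.0456
  y_4 = -0.4475 - 0.1*-7.1605 = 0.2685
f(0.0456, 0.2685) = 3*0.0456^2 + 8*0.2685^2 = 0.5831
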